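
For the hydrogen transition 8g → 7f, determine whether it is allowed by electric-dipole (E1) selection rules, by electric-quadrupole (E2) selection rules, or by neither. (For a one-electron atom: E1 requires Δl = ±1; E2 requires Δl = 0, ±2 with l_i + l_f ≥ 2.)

Δl = 3 − 4 = -1; l_i + l_f = 7.
E1 (Δl = ±1): satisfied.
E2 (Δl = 0,±2, l_i+l_f ≥ 2): not satisfied.

E1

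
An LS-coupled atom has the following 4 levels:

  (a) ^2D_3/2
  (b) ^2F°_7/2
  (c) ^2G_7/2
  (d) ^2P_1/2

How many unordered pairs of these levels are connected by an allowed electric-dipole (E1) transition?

1

(a)–(b): forbidden (ΔJ).
(a)–(c): forbidden (parity, ΔL, ΔJ).
(a)–(d): forbidden (parity).
(b)–(c): allowed.
(b)–(d): forbidden (ΔL, ΔJ).
(c)–(d): forbidden (parity, ΔL, ΔJ).
Allowed pairs: 1 of 6.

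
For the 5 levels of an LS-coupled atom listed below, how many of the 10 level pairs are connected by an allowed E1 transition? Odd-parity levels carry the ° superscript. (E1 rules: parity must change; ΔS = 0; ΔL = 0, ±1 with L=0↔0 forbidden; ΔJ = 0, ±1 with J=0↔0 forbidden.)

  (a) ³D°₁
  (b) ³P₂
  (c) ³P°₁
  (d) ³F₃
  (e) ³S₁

3

(a)–(b): allowed.
(a)–(c): forbidden (parity).
(a)–(d): forbidden (ΔJ).
(a)–(e): forbidden (ΔL).
(b)–(c): allowed.
(b)–(d): forbidden (parity, ΔL).
(b)–(e): forbidden (parity).
(c)–(d): forbidden (ΔL, ΔJ).
(c)–(e): allowed.
(d)–(e): forbidden (parity, ΔL, ΔJ).
Allowed pairs: 3 of 10.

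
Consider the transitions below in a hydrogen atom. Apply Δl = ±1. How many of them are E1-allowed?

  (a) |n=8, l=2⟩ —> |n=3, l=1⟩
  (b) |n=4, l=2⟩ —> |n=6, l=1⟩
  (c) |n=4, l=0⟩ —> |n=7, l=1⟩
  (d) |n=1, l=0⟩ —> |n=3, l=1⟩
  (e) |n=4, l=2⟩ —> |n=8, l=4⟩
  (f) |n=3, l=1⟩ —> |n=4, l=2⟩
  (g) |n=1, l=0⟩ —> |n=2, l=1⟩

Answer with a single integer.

6

(a) allowed
(b) allowed
(c) allowed
(d) allowed
(e) forbidden — Δl = +2 (E1 requires Δl = ±1)
(f) allowed
(g) allowed
Total allowed: 6 of 7.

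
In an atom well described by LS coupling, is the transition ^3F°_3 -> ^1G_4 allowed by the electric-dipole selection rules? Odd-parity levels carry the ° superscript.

forbidden

ΔS = 0: S: 1 → 0 — fails.
ΔL = 0, ±1 (not L=0↔0): L: 3 → 4, ΔL = +1 — passes.
ΔJ = 0, ±1 (not J=0↔0): J: 3 → 4, ΔJ = +1 — passes.
Parity must change: odd → even — passes.
Rule(s) violated: ΔS.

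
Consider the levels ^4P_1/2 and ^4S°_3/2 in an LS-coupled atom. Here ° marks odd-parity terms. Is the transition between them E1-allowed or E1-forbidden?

Reading off the term symbols: S 3/2→3/2, L 1→0, J 1/2→3/2, parity even→odd.
ΔJ = 0, ±1 (not J=0↔0): J: 1/2 → 3/2, ΔJ = +1 — satisfied.
ΔL = 0, ±1 (not L=0↔0): L: 1 → 0, ΔL = -1 — satisfied.
ΔS = 0: S: 3/2 → 3/2 — satisfied.
Parity must change: even → odd — satisfied.
All four E1 rules are satisfied.

allowed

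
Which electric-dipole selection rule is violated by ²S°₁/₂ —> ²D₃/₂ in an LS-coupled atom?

the ΔL = 0, ±1 rule

Reading off the term symbols: S 1/2→1/2, L 0→2, J 1/2→3/2, parity odd→even.
Parity must change: odd → even — satisfied.
ΔS = 0: S: 1/2 → 1/2 — satisfied.
ΔL = 0, ±1 (not L=0↔0): L: 0 → 2, ΔL = +2 — violated.
ΔJ = 0, ±1 (not J=0↔0): J: 1/2 → 3/2, ΔJ = +1 — satisfied.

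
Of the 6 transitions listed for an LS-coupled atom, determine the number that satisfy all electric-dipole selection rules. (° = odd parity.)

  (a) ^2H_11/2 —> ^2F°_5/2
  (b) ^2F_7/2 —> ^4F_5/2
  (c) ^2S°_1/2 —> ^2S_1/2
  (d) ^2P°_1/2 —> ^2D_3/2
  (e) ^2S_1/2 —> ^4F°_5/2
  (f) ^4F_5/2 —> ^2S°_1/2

(a) forbidden (ΔL, ΔJ fail)
(b) forbidden (parity, ΔS fail)
(c) forbidden (ΔL fails)
(d) allowed
(e) forbidden (ΔS, ΔL, ΔJ fail)
(f) forbidden (ΔS, ΔL, ΔJ fail)
Total allowed: 1 of 6.

1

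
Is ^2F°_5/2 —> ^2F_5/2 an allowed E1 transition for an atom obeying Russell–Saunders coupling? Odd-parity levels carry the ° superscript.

allowed

Parity must change: odd → even — ✓.
ΔS = 0: S: 1/2 → 1/2 — ✓.
ΔL = 0, ±1 (not L=0↔0): L: 3 → 3, ΔL = +0 — ✓.
ΔJ = 0, ±1 (not J=0↔0): J: 5/2 → 5/2, ΔJ = +0 — ✓.
All four E1 rules are satisfied.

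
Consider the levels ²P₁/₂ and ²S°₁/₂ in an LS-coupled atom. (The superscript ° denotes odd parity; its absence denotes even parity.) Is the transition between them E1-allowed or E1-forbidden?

allowed

Parity must change: even → odd — ok.
ΔS = 0: S: 1/2 → 1/2 — ok.
ΔL = 0, ±1 (not L=0↔0): L: 1 → 0, ΔL = -1 — ok.
ΔJ = 0, ±1 (not J=0↔0): J: 1/2 → 1/2, ΔJ = +0 — ok.
All four E1 rules are satisfied.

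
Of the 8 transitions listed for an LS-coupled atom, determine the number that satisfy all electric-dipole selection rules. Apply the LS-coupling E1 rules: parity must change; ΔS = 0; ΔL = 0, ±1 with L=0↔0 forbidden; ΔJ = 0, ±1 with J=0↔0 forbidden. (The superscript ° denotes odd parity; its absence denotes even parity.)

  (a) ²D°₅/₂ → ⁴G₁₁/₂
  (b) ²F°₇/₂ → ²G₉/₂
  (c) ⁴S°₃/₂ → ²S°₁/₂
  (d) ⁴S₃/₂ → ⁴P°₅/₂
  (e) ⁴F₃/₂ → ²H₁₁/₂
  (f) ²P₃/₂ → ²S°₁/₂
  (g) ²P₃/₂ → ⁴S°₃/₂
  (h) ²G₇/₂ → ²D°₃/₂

(a) forbidden (ΔS, ΔL, ΔJ fail)
(b) allowed
(c) forbidden (parity, ΔS, ΔL fail)
(d) allowed
(e) forbidden (parity, ΔS, ΔL, ΔJ fail)
(f) allowed
(g) forbidden (ΔS fails)
(h) forbidden (ΔL, ΔJ fail)
Total allowed: 3 of 8.

3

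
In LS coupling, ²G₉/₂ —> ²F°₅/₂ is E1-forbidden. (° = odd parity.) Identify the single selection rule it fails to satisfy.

the ΔJ = 0, ±1 rule

Parity must change: even → odd — ok.
ΔS = 0: S: 1/2 → 1/2 — ok.
ΔL = 0, ±1 (not L=0↔0): L: 4 → 3, ΔL = -1 — ok.
ΔJ = 0, ±1 (not J=0↔0): J: 9/2 → 5/2, ΔJ = -2 — fails.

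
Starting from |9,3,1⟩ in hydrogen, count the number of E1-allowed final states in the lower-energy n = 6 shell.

E1 requires Δl = ±1, so l_f ∈ {2, 4}; with 0 ≤ l_f ≤ n_f−1 = 5, the allowed l_f values are {2, 4}.
For l_f = 2: m_f ∈ {m_i−1, m_i, m_i+1} ∩ [−2, 2] = {0, 1, 2} → 3 states.
For l_f = 4: m_f ∈ {m_i−1, m_i, m_i+1} ∩ [−4, 4] = {0, 1, 2} → 3 states.
Total: 6.

6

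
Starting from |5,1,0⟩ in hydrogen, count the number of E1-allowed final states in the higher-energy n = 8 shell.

E1 requires Δl = ±1, so l_f ∈ {0, 2}; with 0 ≤ l_f ≤ n_f−1 = 7, the allowed l_f values are {0, 2}.
For l_f = 0: m_f ∈ {m_i−1, m_i, m_i+1} ∩ [−0, 0] = {0} → 1 state.
For l_f = 2: m_f ∈ {m_i−1, m_i, m_i+1} ∩ [−2, 2] = {-1, 0, 1} → 3 states.
Total: 4.

4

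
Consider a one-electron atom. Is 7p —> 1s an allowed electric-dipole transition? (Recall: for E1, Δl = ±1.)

l: 1 → 0 (Δl = -1). Δl = ±1 ok.
All E1 selection rules are satisfied.

allowed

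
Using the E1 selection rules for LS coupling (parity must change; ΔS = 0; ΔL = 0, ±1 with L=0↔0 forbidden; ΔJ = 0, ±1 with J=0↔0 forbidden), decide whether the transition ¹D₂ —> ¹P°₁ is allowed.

allowed

Parity must change: even → odd — ok.
ΔJ = 0, ±1 (not J=0↔0): J: 2 → 1, ΔJ = -1 — ok.
ΔS = 0: S: 0 → 0 — ok.
ΔL = 0, ±1 (not L=0↔0): L: 2 → 1, ΔL = -1 — ok.
All four E1 rules are satisfied.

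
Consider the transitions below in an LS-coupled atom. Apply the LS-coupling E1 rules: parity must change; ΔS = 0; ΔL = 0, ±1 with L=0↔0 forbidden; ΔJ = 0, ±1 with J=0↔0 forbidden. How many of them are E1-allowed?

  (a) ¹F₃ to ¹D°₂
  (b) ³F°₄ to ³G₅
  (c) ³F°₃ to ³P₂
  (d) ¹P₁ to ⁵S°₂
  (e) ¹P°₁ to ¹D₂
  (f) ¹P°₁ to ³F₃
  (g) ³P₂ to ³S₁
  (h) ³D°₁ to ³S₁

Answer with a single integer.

(a) allowed
(b) allowed
(c) forbidden (ΔL fails)
(d) forbidden (ΔS fails)
(e) allowed
(f) forbidden (ΔS, ΔL, ΔJ fail)
(g) forbidden (parity fails)
(h) forbidden (ΔL fails)
Total allowed: 3 of 8.

3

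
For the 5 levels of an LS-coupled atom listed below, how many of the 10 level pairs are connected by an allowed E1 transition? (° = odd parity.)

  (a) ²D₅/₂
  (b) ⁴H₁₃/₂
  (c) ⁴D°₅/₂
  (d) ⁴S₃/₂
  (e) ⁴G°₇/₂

(a)–(b): forbidden (parity, ΔS, ΔL, ΔJ).
(a)–(c): forbidden (ΔS).
(a)–(d): forbidden (parity, ΔS, ΔL).
(a)–(e): forbidden (ΔS, ΔL).
(b)–(c): forbidden (ΔL, ΔJ).
(b)–(d): forbidden (parity, ΔL, ΔJ).
(b)–(e): forbidden (ΔJ).
(c)–(d): forbidden (ΔL).
(c)–(e): forbidden (parity, ΔL).
(d)–(e): forbidden (ΔL, ΔJ).
Allowed pairs: 0 of 10.

0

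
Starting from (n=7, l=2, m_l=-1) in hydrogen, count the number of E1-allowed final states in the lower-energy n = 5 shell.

E1 requires Δl = ±1, so l_f ∈ {1, 3}; with 0 ≤ l_f ≤ n_f−1 = 4, the allowed l_f values are {1, 3}.
For l_f = 1: m_f ∈ {m_i−1, m_i, m_i+1} ∩ [−1, 1] = {-1, 0} → 2 states.
For l_f = 3: m_f ∈ {m_i−1, m_i, m_i+1} ∩ [−3, 3] = {-2, -1, 0} → 3 states.
Total: 5.

5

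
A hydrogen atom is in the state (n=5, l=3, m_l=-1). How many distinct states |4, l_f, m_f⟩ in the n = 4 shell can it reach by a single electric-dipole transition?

3

E1 requires Δl = ±1, so l_f ∈ {2, 4}; with 0 ≤ l_f ≤ n_f−1 = 3, the allowed l_f values are {2}.
For l_f = 2: m_f ∈ {m_i−1, m_i, m_i+1} ∩ [−2, 2] = {-2, -1, 0} → 3 states.
Total: 3.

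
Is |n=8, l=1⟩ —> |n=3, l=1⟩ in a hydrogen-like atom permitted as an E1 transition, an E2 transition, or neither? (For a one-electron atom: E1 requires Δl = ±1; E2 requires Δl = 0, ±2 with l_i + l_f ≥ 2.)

Δl = 1 − 1 = +0; l_i + l_f = 2.
E1 (Δl = ±1): not satisfied.
E2 (Δl = 0,±2, l_i+l_f ≥ 2): satisfied.

E2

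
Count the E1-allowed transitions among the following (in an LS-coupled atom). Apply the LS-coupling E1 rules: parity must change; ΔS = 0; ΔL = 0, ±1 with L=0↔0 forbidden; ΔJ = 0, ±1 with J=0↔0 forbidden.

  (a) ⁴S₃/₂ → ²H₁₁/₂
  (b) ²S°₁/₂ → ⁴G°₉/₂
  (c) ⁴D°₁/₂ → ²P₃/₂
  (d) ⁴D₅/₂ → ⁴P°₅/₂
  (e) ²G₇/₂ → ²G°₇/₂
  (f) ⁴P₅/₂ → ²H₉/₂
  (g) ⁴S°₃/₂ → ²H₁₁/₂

(a) forbidden (parity, ΔS, ΔL, ΔJ fail)
(b) forbidden (parity, ΔS, ΔL, ΔJ fail)
(c) forbidden (ΔS fails)
(d) allowed
(e) allowed
(f) forbidden (parity, ΔS, ΔL, ΔJ fail)
(g) forbidden (ΔS, ΔL, ΔJ fail)
Total allowed: 2 of 7.

2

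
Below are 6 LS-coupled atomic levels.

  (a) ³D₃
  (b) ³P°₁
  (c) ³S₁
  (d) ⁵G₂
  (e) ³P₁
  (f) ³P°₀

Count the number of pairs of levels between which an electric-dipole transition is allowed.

(a)–(b): forbidden (ΔJ).
(a)–(c): forbidden (parity, ΔL, ΔJ).
(a)–(d): forbidden (parity, ΔS, ΔL).
(a)–(e): forbidden (parity, ΔJ).
(a)–(f): forbidden (ΔJ).
(b)–(c): allowed.
(b)–(d): forbidden (ΔS, ΔL).
(b)–(e): allowed.
(b)–(f): forbidden (parity).
(c)–(d): forbidden (parity, ΔS, ΔL).
(c)–(e): forbidden (parity).
(c)–(f): allowed.
(d)–(e): forbidden (parity, ΔS, ΔL).
(d)–(f): forbidden (ΔS, ΔL, ΔJ).
(e)–(f): allowed.
Allowed pairs: 4 of 15.

4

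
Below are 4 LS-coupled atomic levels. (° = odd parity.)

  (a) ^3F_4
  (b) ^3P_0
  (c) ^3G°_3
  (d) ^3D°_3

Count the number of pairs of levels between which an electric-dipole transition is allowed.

2

(a)–(b): forbidden (parity, ΔL, ΔJ).
(a)–(c): allowed.
(a)–(d): allowed.
(b)–(c): forbidden (ΔL, ΔJ).
(b)–(d): forbidden (ΔJ).
(c)–(d): forbidden (parity, ΔL).
Allowed pairs: 2 of 6.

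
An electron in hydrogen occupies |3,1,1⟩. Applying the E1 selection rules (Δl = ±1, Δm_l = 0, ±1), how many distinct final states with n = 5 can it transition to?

4

E1 requires Δl = ±1, so l_f ∈ {0, 2}; with 0 ≤ l_f ≤ n_f−1 = 4, the allowed l_f values are {0, 2}.
For l_f = 0: m_f ∈ {m_i−1, m_i, m_i+1} ∩ [−0, 0] = {0} → 1 state.
For l_f = 2: m_f ∈ {m_i−1, m_i, m_i+1} ∩ [−2, 2] = {0, 1, 2} → 3 states.
Total: 4.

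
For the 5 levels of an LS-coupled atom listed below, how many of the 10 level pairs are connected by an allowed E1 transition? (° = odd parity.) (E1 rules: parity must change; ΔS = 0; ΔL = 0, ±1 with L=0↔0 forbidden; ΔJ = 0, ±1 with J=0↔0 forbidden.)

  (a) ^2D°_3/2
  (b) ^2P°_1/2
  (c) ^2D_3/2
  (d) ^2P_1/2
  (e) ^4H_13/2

(a)–(b): forbidden (parity).
(a)–(c): allowed.
(a)–(d): allowed.
(a)–(e): forbidden (ΔS, ΔL, ΔJ).
(b)–(c): allowed.
(b)–(d): allowed.
(b)–(e): forbidden (ΔS, ΔL, ΔJ).
(c)–(d): forbidden (parity).
(c)–(e): forbidden (parity, ΔS, ΔL, ΔJ).
(d)–(e): forbidden (parity, ΔS, ΔL, ΔJ).
Allowed pairs: 4 of 10.

4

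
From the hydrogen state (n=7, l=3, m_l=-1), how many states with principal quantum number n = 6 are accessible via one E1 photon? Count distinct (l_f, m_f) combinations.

6

E1 requires Δl = ±1, so l_f ∈ {2, 4}; with 0 ≤ l_f ≤ n_f−1 = 5, the allowed l_f values are {2, 4}.
For l_f = 2: m_f ∈ {m_i−1, m_i, m_i+1} ∩ [−2, 2] = {-2, -1, 0} → 3 states.
For l_f = 4: m_f ∈ {m_i−1, m_i, m_i+1} ∩ [−4, 4] = {-2, -1, 0} → 3 states.
Total: 6.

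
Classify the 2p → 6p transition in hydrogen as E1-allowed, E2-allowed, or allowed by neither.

Δl = 1 − 1 = +0; l_i + l_f = 2.
E1 (Δl = ±1): not satisfied.
E2 (Δl = 0,±2, l_i+l_f ≥ 2): satisfied.

E2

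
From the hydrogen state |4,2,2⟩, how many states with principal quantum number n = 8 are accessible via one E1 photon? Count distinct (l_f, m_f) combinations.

E1 requires Δl = ±1, so l_f ∈ {1, 3}; with 0 ≤ l_f ≤ n_f−1 = 7, the allowed l_f values are {1, 3}.
For l_f = 1: m_f ∈ {m_i−1, m_i, m_i+1} ∩ [−1, 1] = {1} → 1 state.
For l_f = 3: m_f ∈ {m_i−1, m_i, m_i+1} ∩ [−3, 3] = {1, 2, 3} → 3 states.
Total: 4.

4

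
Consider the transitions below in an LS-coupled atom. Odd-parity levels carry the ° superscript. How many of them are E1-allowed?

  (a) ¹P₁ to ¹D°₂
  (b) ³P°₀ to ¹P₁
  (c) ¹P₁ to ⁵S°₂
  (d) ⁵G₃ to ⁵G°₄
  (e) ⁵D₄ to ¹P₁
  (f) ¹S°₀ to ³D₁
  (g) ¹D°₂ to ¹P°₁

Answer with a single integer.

2

(a) allowed
(b) forbidden (ΔS fails)
(c) forbidden (ΔS fails)
(d) allowed
(e) forbidden (parity, ΔS, ΔJ fail)
(f) forbidden (ΔS, ΔL fail)
(g) forbidden (parity fails)
Total allowed: 2 of 7.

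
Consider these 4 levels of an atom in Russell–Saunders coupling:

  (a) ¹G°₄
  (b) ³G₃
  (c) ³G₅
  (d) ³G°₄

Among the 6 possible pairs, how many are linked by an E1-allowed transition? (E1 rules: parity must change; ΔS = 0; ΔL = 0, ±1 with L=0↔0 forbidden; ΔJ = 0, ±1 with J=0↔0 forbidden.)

(a)–(b): forbidden (ΔS).
(a)–(c): forbidden (ΔS).
(a)–(d): forbidden (parity, ΔS).
(b)–(c): forbidden (parity, ΔJ).
(b)–(d): allowed.
(c)–(d): allowed.
Allowed pairs: 2 of 6.

2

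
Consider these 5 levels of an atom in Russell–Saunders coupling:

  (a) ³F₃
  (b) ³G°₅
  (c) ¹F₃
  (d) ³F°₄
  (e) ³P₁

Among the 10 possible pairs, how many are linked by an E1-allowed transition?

1

(a)–(b): forbidden (ΔJ).
(a)–(c): forbidden (parity, ΔS).
(a)–(d): allowed.
(a)–(e): forbidden (parity, ΔL, ΔJ).
(b)–(c): forbidden (ΔS, ΔJ).
(b)–(d): forbidden (parity).
(b)–(e): forbidden (ΔL, ΔJ).
(c)–(d): forbidden (ΔS).
(c)–(e): forbidden (parity, ΔS, ΔL, ΔJ).
(d)–(e): forbidden (ΔL, ΔJ).
Allowed pairs: 1 of 10.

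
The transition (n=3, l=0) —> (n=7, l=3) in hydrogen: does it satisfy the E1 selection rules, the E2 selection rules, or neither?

neither

Δl = 3 − 0 = +3; l_i + l_f = 3.
E1 (Δl = ±1): not satisfied.
E2 (Δl = 0,±2, l_i+l_f ≥ 2): not satisfied.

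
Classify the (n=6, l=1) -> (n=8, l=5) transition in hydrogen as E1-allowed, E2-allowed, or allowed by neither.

neither

Δl = 5 − 1 = +4; l_i + l_f = 6.
E1 (Δl = ±1): not satisfied.
E2 (Δl = 0,±2, l_i+l_f ≥ 2): not satisfied.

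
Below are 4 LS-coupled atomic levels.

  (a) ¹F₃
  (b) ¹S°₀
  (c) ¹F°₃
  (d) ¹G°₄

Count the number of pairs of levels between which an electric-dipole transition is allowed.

(a)–(b): forbidden (ΔL, ΔJ).
(a)–(c): allowed.
(a)–(d): allowed.
(b)–(c): forbidden (parity, ΔL, ΔJ).
(b)–(d): forbidden (parity, ΔL, ΔJ).
(c)–(d): forbidden (parity).
Allowed pairs: 2 of 6.

2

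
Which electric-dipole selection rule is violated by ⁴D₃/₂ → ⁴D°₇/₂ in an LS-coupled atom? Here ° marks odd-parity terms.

ΔJ = 0, ±1 (not J=0↔0): J: 3/2 → 7/2, ΔJ = +2 — fails.
ΔL = 0, ±1 (not L=0↔0): L: 2 → 2, ΔL = +0 — ok.
ΔS = 0: S: 3/2 → 3/2 — ok.
Parity must change: even → odd — ok.

the ΔJ = 0, ±1 rule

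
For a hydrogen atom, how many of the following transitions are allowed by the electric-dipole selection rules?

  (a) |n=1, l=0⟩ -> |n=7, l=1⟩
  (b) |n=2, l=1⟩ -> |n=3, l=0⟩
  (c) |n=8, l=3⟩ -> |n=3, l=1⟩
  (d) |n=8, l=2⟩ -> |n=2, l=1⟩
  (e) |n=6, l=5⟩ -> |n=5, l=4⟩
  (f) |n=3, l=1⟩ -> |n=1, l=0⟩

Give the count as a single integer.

5

(a) allowed
(b) allowed
(c) forbidden — Δl = -2 (E1 requires Δl = ±1)
(d) allowed
(e) allowed
(f) allowed
Total allowed: 5 of 6.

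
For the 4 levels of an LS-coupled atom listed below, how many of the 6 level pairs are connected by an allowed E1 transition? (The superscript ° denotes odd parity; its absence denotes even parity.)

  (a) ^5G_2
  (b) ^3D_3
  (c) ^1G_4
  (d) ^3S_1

0

(a)–(b): forbidden (parity, ΔS, ΔL).
(a)–(c): forbidden (parity, ΔS, ΔJ).
(a)–(d): forbidden (parity, ΔS, ΔL).
(b)–(c): forbidden (parity, ΔS, ΔL).
(b)–(d): forbidden (parity, ΔL, ΔJ).
(c)–(d): forbidden (parity, ΔS, ΔL, ΔJ).
Allowed pairs: 0 of 6.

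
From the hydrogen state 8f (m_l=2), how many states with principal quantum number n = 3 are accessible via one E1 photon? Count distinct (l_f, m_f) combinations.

E1 requires Δl = ±1, so l_f ∈ {2, 4}; with 0 ≤ l_f ≤ n_f−1 = 2, the allowed l_f values are {2}.
For l_f = 2: m_f ∈ {m_i−1, m_i, m_i+1} ∩ [−2, 2] = {1, 2} → 2 states.
Total: 2.

2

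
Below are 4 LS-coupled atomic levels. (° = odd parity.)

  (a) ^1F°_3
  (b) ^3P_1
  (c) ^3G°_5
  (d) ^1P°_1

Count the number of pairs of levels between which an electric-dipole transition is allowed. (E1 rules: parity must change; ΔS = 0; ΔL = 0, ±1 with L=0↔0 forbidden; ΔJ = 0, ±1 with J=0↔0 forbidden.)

0

(a)–(b): forbidden (ΔS, ΔL, ΔJ).
(a)–(c): forbidden (parity, ΔS, ΔJ).
(a)–(d): forbidden (parity, ΔL, ΔJ).
(b)–(c): forbidden (ΔL, ΔJ).
(b)–(d): forbidden (ΔS).
(c)–(d): forbidden (parity, ΔS, ΔL, ΔJ).
Allowed pairs: 0 of 6.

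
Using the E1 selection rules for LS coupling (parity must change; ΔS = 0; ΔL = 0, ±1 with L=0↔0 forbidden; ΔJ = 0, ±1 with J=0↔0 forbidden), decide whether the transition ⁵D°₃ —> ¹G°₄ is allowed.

Reading off the term symbols: S 2→0, L 2→4, J 3→4, parity odd→odd.
ΔS = 0: S: 2 → 0 — ✗.
Parity must change: odd → odd — ✗.
ΔL = 0, ±1 (not L=0↔0): L: 2 → 4, ΔL = +2 — ✗.
ΔJ = 0, ±1 (not J=0↔0): J: 3 → 4, ΔJ = +1 — ✓.
Rule(s) violated: parity, ΔS, ΔL.

forbidden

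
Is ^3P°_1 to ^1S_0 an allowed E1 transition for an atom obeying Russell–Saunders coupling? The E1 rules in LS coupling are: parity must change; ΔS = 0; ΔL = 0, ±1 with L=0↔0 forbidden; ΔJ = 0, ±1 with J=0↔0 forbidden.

forbidden

ΔS = 0: S: 1 → 0 — violated.
ΔL = 0, ±1 (not L=0↔0): L: 1 → 0, ΔL = -1 — satisfied.
Parity must change: odd → even — satisfied.
ΔJ = 0, ±1 (not J=0↔0): J: 1 → 0, ΔJ = -1 — satisfied.
Rule(s) violated: ΔS.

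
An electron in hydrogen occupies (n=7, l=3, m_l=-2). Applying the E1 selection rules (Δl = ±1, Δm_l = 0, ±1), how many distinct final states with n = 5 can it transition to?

5

E1 requires Δl = ±1, so l_f ∈ {2, 4}; with 0 ≤ l_f ≤ n_f−1 = 4, the allowed l_f values are {2, 4}.
For l_f = 2: m_f ∈ {m_i−1, m_i, m_i+1} ∩ [−2, 2] = {-2, -1} → 2 states.
For l_f = 4: m_f ∈ {m_i−1, m_i, m_i+1} ∩ [−4, 4] = {-3, -2, -1} → 3 states.
Total: 5.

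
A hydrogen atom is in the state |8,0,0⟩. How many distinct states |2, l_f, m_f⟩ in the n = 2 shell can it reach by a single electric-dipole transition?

3

E1 requires Δl = ±1, so l_f ∈ {-1, 1}; with 0 ≤ l_f ≤ n_f−1 = 1, the allowed l_f values are {1}.
For l_f = 1: m_f ∈ {m_i−1, m_i, m_i+1} ∩ [−1, 1] = {-1, 0, 1} → 3 states.
Total: 3.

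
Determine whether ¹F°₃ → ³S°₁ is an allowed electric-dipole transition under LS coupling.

Reading off the term symbols: S 0→1, L 3→0, J 3→1, parity odd→odd.
Parity must change: odd → odd — fails.
ΔS = 0: S: 0 → 1 — fails.
ΔL = 0, ±1 (not L=0↔0): L: 3 → 0, ΔL = -3 — fails.
ΔJ = 0, ±1 (not J=0↔0): J: 3 → 1, ΔJ = -2 — fails.
Rule(s) violated: parity, ΔS, ΔL, ΔJ.

forbidden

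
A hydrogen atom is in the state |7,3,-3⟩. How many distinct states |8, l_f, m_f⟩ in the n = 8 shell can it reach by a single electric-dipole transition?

E1 requires Δl = ±1, so l_f ∈ {2, 4}; with 0 ≤ l_f ≤ n_f−1 = 7, the allowed l_f values are {2, 4}.
For l_f = 2: m_f ∈ {m_i−1, m_i, m_i+1} ∩ [−2, 2] = {-2} → 1 state.
For l_f = 4: m_f ∈ {m_i−1, m_i, m_i+1} ∩ [−4, 4] = {-4, -3, -2} → 3 states.
Total: 4.

4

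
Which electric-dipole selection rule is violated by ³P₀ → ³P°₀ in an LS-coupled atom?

the J=0 ↔ J=0 exclusion

Initial level: S=1, L=1, J=0, parity even. Final level: S=1, L=1, J=0, parity odd.
Parity must change: even → odd — satisfied.
ΔS = 0: S: 1 → 1 — satisfied.
ΔL = 0, ±1 (not L=0↔0): L: 1 → 1, ΔL = +0 — satisfied.
ΔJ = 0, ±1 (not J=0↔0): J: 0 → 0, ΔJ = +0 — violated.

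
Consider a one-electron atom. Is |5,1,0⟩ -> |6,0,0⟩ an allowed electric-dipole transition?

Δl = 0 − 1 = -1; the E1 rule Δl = ±1 is satisfied.
m_l: 0 → 0 (Δm_l = +0). |Δm_l| ≤ 1 satisfied.
All E1 selection rules are satisfied.

allowed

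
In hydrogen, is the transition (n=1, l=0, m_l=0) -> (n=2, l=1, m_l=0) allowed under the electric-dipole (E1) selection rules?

l: 0 → 1 (Δl = +1). Δl = ±1 ok.
Δm_l = 0 − (0) = +0. E1 requires Δm_l = 0, ±1: ok.
All E1 selection rules are satisfied.

allowed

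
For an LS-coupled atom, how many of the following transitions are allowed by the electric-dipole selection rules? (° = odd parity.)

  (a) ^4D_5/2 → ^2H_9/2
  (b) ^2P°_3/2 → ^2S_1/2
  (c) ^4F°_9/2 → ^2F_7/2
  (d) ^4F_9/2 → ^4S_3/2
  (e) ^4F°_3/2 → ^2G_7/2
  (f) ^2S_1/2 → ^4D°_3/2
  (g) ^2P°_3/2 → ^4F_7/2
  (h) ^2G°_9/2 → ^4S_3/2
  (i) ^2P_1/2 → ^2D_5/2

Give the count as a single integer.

1

(a) forbidden (parity, ΔS, ΔL, ΔJ fail)
(b) allowed
(c) forbidden (ΔS fails)
(d) forbidden (parity, ΔL, ΔJ fail)
(e) forbidden (ΔS, ΔJ fail)
(f) forbidden (ΔS, ΔL fail)
(g) forbidden (ΔS, ΔL, ΔJ fail)
(h) forbidden (ΔS, ΔL, ΔJ fail)
(i) forbidden (parity, ΔJ fail)
Total allowed: 1 of 9.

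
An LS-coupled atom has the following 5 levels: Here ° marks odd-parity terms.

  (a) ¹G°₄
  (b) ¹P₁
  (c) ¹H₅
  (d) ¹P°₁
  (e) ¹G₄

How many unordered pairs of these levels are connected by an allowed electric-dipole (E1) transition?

3

(a)–(b): forbidden (ΔL, ΔJ).
(a)–(c): allowed.
(a)–(d): forbidden (parity, ΔL, ΔJ).
(a)–(e): allowed.
(b)–(c): forbidden (parity, ΔL, ΔJ).
(b)–(d): allowed.
(b)–(e): forbidden (parity, ΔL, ΔJ).
(c)–(d): forbidden (ΔL, ΔJ).
(c)–(e): forbidden (parity).
(d)–(e): forbidden (ΔL, ΔJ).
Allowed pairs: 3 of 10.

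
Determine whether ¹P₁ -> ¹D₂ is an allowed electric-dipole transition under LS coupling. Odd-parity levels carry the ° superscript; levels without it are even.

Reading off the term symbols: S 0→0, L 1→2, J 1→2, parity even→even.
Parity must change: even → even — violated.
ΔS = 0: S: 0 → 0 — satisfied.
ΔL = 0, ±1 (not L=0↔0): L: 1 → 2, ΔL = +1 — satisfied.
ΔJ = 0, ±1 (not J=0↔0): J: 1 → 2, ΔJ = +1 — satisfied.
Rule(s) violated: parity.

forbidden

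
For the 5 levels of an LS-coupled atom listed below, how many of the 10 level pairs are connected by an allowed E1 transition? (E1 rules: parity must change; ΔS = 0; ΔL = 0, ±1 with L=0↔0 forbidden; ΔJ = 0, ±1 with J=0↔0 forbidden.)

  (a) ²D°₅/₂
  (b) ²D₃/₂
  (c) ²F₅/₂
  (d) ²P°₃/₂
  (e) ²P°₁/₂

(a)–(b): allowed.
(a)–(c): allowed.
(a)–(d): forbidden (parity).
(a)–(e): forbidden (parity, ΔJ).
(b)–(c): forbidden (parity).
(b)–(d): allowed.
(b)–(e): allowed.
(c)–(d): forbidden (ΔL).
(c)–(e): forbidden (ΔL, ΔJ).
(d)–(e): forbidden (parity).
Allowed pairs: 4 of 10.

4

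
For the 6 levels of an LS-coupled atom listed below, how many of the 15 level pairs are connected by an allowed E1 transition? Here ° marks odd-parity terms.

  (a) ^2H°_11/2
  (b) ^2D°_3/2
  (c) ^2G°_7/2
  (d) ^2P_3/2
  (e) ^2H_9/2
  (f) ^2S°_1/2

(a)–(b): forbidden (parity, ΔL, ΔJ).
(a)–(c): forbidden (parity, ΔJ).
(a)–(d): forbidden (ΔL, ΔJ).
(a)–(e): allowed.
(a)–(f): forbidden (parity, ΔL, ΔJ).
(b)–(c): forbidden (parity, ΔL, ΔJ).
(b)–(d): allowed.
(b)–(e): forbidden (ΔL, ΔJ).
(b)–(f): forbidden (parity, ΔL).
(c)–(d): forbidden (ΔL, ΔJ).
(c)–(e): allowed.
(c)–(f): forbidden (parity, ΔL, ΔJ).
(d)–(e): forbidden (parity, ΔL, ΔJ).
(d)–(f): allowed.
(e)–(f): forbidden (ΔL, ΔJ).
Allowed pairs: 4 of 15.

4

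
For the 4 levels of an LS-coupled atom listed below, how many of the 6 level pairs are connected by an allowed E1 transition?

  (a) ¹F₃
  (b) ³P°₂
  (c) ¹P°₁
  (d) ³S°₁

0

(a)–(b): forbidden (ΔS, ΔL).
(a)–(c): forbidden (ΔL, ΔJ).
(a)–(d): forbidden (ΔS, ΔL, ΔJ).
(b)–(c): forbidden (parity, ΔS).
(b)–(d): forbidden (parity).
(c)–(d): forbidden (parity, ΔS).
Allowed pairs: 0 of 6.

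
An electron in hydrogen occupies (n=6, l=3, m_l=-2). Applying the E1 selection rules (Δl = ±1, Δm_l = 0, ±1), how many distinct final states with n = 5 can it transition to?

E1 requires Δl = ±1, so l_f ∈ {2, 4}; with 0 ≤ l_f ≤ n_f−1 = 4, the allowed l_f values are {2, 4}.
For l_f = 2: m_f ∈ {m_i−1, m_i, m_i+1} ∩ [−2, 2] = {-2, -1} → 2 states.
For l_f = 4: m_f ∈ {m_i−1, m_i, m_i+1} ∩ [−4, 4] = {-3, -2, -1} → 3 states.
Total: 5.

5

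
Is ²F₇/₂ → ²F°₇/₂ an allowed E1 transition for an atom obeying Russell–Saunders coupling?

Parity must change: even → odd — ✓.
ΔS = 0: S: 1/2 → 1/2 — ✓.
ΔL = 0, ±1 (not L=0↔0): L: 3 → 3, ΔL = +0 — ✓.
ΔJ = 0, ±1 (not J=0↔0): J: 7/2 → 7/2, ΔJ = +0 — ✓.
All four E1 rules are satisfied.

allowed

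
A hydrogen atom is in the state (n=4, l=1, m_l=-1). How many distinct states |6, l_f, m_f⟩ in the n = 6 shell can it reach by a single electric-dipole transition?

4

E1 requires Δl = ±1, so l_f ∈ {0, 2}; with 0 ≤ l_f ≤ n_f−1 = 5, the allowed l_f values are {0, 2}.
For l_f = 0: m_f ∈ {m_i−1, m_i, m_i+1} ∩ [−0, 0] = {0} → 1 state.
For l_f = 2: m_f ∈ {m_i−1, m_i, m_i+1} ∩ [−2, 2] = {-2, -1, 0} → 3 states.
Total: 4.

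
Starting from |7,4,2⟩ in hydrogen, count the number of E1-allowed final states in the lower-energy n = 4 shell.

E1 requires Δl = ±1, so l_f ∈ {3, 5}; with 0 ≤ l_f ≤ n_f−1 = 3, the allowed l_f values are {3}.
For l_f = 3: m_f ∈ {m_i−1, m_i, m_i+1} ∩ [−3, 3] = {1, 2, 3} → 3 states.
Total: 3.

3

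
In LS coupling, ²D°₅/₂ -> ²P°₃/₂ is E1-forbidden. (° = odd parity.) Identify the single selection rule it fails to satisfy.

parity

Initial level: S=1/2, L=2, J=5/2, parity odd. Final level: S=1/2, L=1, J=3/2, parity odd.
Parity must change: odd → odd — ✗.
ΔS = 0: S: 1/2 → 1/2 — ✓.
ΔL = 0, ±1 (not L=0↔0): L: 2 → 1, ΔL = -1 — ✓.
ΔJ = 0, ±1 (not J=0↔0): J: 5/2 → 3/2, ΔJ = -1 — ✓.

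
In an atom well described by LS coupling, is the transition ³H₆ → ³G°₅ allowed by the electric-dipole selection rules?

Initial level: S=1, L=5, J=6, parity even. Final level: S=1, L=4, J=5, parity odd.
Parity must change: even → odd — passes.
ΔS = 0: S: 1 → 1 — passes.
ΔL = 0, ±1 (not L=0↔0): L: 5 → 4, ΔL = -1 — passes.
ΔJ = 0, ±1 (not J=0↔0): J: 6 → 5, ΔJ = -1 — passes.
All four E1 rules are satisfied.

allowed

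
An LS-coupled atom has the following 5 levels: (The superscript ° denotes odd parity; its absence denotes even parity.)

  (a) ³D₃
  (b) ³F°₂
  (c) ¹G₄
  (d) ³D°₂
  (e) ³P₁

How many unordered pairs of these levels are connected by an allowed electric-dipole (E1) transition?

3

(a)–(b): allowed.
(a)–(c): forbidden (parity, ΔS, ΔL).
(a)–(d): allowed.
(a)–(e): forbidden (parity, ΔJ).
(b)–(c): forbidden (ΔS, ΔJ).
(b)–(d): forbidden (parity).
(b)–(e): forbidden (ΔL).
(c)–(d): forbidden (ΔS, ΔL, ΔJ).
(c)–(e): forbidden (parity, ΔS, ΔL, ΔJ).
(d)–(e): allowed.
Allowed pairs: 3 of 10.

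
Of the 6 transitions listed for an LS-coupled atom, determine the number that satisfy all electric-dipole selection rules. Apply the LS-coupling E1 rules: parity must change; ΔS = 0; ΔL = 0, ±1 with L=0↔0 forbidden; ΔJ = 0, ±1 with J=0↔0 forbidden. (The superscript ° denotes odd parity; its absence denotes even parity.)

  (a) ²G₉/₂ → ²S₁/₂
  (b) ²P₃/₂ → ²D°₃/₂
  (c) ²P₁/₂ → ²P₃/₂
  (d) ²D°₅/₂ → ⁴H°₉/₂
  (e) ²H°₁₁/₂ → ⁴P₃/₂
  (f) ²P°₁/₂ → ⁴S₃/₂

1

(a) forbidden (parity, ΔL, ΔJ fail)
(b) allowed
(c) forbidden (parity fails)
(d) forbidden (parity, ΔS, ΔL, ΔJ fail)
(e) forbidden (ΔS, ΔL, ΔJ fail)
(f) forbidden (ΔS fails)
Total allowed: 1 of 6.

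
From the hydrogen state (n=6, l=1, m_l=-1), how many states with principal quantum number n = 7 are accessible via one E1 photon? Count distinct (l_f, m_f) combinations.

4

E1 requires Δl = ±1, so l_f ∈ {0, 2}; with 0 ≤ l_f ≤ n_f−1 = 6, the allowed l_f values are {0, 2}.
For l_f = 0: m_f ∈ {m_i−1, m_i, m_i+1} ∩ [−0, 0] = {0} → 1 state.
For l_f = 2: m_f ∈ {m_i−1, m_i, m_i+1} ∩ [−2, 2] = {-2, -1, 0} → 3 states.
Total: 4.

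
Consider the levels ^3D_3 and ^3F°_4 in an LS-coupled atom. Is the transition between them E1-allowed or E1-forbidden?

allowed

Reading off the term symbols: S 1→1, L 2→3, J 3→4, parity even→odd.
Parity must change: even → odd — ✓.
ΔS = 0: S: 1 → 1 — ✓.
ΔL = 0, ±1 (not L=0↔0): L: 2 → 3, ΔL = +1 — ✓.
ΔJ = 0, ±1 (not J=0↔0): J: 3 → 4, ΔJ = +1 — ✓.
All four E1 rules are satisfied.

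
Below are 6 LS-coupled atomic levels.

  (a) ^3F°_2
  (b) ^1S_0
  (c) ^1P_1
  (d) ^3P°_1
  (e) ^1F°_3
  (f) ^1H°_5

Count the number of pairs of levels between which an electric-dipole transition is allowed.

0

(a)–(b): forbidden (ΔS, ΔL, ΔJ).
(a)–(c): forbidden (ΔS, ΔL).
(a)–(d): forbidden (parity, ΔL).
(a)–(e): forbidden (parity, ΔS).
(a)–(f): forbidden (parity, ΔS, ΔL, ΔJ).
(b)–(c): forbidden (parity).
(b)–(d): forbidden (ΔS).
(b)–(e): forbidden (ΔL, ΔJ).
(b)–(f): forbidden (ΔL, ΔJ).
(c)–(d): forbidden (ΔS).
(c)–(e): forbidden (ΔL, ΔJ).
(c)–(f): forbidden (ΔL, ΔJ).
(d)–(e): forbidden (parity, ΔS, ΔL, ΔJ).
(d)–(f): forbidden (parity, ΔS, ΔL, ΔJ).
(e)–(f): forbidden (parity, ΔL, ΔJ).
Allowed pairs: 0 of 15.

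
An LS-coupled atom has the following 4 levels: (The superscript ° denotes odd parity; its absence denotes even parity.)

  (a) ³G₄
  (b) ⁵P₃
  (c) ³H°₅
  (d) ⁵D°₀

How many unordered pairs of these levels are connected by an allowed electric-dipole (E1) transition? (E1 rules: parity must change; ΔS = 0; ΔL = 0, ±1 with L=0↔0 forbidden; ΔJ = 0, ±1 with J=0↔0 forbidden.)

(a)–(b): forbidden (parity, ΔS, ΔL).
(a)–(c): allowed.
(a)–(d): forbidden (ΔS, ΔL, ΔJ).
(b)–(c): forbidden (ΔS, ΔL, ΔJ).
(b)–(d): forbidden (ΔJ).
(c)–(d): forbidden (parity, ΔS, ΔL, ΔJ).
Allowed pairs: 1 of 6.

1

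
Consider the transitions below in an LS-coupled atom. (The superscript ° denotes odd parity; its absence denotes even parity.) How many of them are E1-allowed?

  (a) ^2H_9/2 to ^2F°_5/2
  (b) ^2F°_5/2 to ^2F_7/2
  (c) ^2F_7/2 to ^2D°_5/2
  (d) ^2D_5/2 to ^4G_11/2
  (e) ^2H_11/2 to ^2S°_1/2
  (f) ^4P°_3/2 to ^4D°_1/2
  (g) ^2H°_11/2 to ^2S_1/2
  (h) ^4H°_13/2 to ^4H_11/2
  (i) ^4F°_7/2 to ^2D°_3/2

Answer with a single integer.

(a) forbidden (ΔL, ΔJ fail)
(b) allowed
(c) allowed
(d) forbidden (parity, ΔS, ΔL, ΔJ fail)
(e) forbidden (ΔL, ΔJ fail)
(f) forbidden (parity fails)
(g) forbidden (ΔL, ΔJ fail)
(h) allowed
(i) forbidden (parity, ΔS, ΔJ fail)
Total allowed: 3 of 9.

3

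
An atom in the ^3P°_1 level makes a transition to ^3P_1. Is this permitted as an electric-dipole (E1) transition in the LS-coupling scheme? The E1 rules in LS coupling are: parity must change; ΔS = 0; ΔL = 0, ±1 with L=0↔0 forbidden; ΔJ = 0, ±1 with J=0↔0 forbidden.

allowed

Reading off the term symbols: S 1→1, L 1→1, J 1→1, parity odd→even.
Parity must change: odd → even — satisfied.
ΔJ = 0, ±1 (not J=0↔0): J: 1 → 1, ΔJ = +0 — satisfied.
ΔL = 0, ±1 (not L=0↔0): L: 1 → 1, ΔL = +0 — satisfied.
ΔS = 0: S: 1 → 1 — satisfied.
All four E1 rules are satisfied.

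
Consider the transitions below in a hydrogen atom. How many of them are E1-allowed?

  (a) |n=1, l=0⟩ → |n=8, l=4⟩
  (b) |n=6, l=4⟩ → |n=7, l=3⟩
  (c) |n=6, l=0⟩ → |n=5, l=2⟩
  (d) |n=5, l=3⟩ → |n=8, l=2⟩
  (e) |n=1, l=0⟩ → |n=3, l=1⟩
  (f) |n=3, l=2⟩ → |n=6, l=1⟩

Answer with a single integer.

4

(a) forbidden — Δl = +4 (E1 requires Δl = ±1)
(b) allowed
(c) forbidden — Δl = +2 (E1 requires Δl = ±1)
(d) allowed
(e) allowed
(f) allowed
Total allowed: 4 of 6.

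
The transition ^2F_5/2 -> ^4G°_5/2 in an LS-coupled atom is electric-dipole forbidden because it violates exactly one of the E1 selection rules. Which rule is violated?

Reading off the term symbols: S 1/2→3/2, L 3→4, J 5/2→5/2, parity even→odd.
ΔS = 0: S: 1/2 → 3/2 — fails.
ΔJ = 0, ±1 (not J=0↔0): J: 5/2 → 5/2, ΔJ = +0 — ok.
ΔL = 0, ±1 (not L=0↔0): L: 3 → 4, ΔL = +1 — ok.
Parity must change: even → odd — ok.

the ΔS = 0 rule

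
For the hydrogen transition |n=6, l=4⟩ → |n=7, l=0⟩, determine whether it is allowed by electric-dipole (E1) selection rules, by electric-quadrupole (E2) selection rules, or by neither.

Δl = 0 − 4 = -4; l_i + l_f = 4.
E1 (Δl = ±1): not satisfied.
E2 (Δl = 0,±2, l_i+l_f ≥ 2): not satisfied.

neither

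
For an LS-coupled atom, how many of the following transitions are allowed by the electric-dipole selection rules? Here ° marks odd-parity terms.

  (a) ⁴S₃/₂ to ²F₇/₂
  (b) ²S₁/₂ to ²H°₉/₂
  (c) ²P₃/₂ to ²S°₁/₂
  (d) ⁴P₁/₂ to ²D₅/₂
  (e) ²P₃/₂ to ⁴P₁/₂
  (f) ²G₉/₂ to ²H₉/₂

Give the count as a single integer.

1

(a) forbidden (parity, ΔS, ΔL, ΔJ fail)
(b) forbidden (ΔL, ΔJ fail)
(c) allowed
(d) forbidden (parity, ΔS, ΔJ fail)
(e) forbidden (parity, ΔS fail)
(f) forbidden (parity fails)
Total allowed: 1 of 6.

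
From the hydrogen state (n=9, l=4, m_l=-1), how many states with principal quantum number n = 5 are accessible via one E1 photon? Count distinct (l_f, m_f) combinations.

3

E1 requires Δl = ±1, so l_f ∈ {3, 5}; with 0 ≤ l_f ≤ n_f−1 = 4, the allowed l_f values are {3}.
For l_f = 3: m_f ∈ {m_i−1, m_i, m_i+1} ∩ [−3, 3] = {-2, -1, 0} → 3 states.
Total: 3.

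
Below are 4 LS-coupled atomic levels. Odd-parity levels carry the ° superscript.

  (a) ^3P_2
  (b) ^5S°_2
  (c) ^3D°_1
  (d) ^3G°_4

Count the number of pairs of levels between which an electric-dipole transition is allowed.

(a)–(b): forbidden (ΔS).
(a)–(c): allowed.
(a)–(d): forbidden (ΔL, ΔJ).
(b)–(c): forbidden (parity, ΔS, ΔL).
(b)–(d): forbidden (parity, ΔS, ΔL, ΔJ).
(c)–(d): forbidden (parity, ΔL, ΔJ).
Allowed pairs: 1 of 6.

1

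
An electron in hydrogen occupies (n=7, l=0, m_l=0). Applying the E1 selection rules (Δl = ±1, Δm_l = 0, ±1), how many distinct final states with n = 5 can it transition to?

3

E1 requires Δl = ±1, so l_f ∈ {-1, 1}; with 0 ≤ l_f ≤ n_f−1 = 4, the allowed l_f values are {1}.
For l_f = 1: m_f ∈ {m_i−1, m_i, m_i+1} ∩ [−1, 1] = {-1, 0, 1} → 3 states.
Total: 3.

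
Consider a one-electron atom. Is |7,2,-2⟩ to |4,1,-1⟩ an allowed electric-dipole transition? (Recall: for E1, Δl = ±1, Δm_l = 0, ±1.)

allowed

l: 2 → 1 (Δl = -1). Δl = ±1 passes.
m_l: -2 → -1 (Δm_l = +1). |Δm_l| ≤ 1 passes.
All E1 selection rules are satisfied.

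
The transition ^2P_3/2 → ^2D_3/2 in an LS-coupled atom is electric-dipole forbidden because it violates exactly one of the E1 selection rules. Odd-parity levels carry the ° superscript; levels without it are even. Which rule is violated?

Initial level: S=1/2, L=1, J=3/2, parity even. Final level: S=1/2, L=2, J=3/2, parity even.
Parity must change: even → even — fails.
ΔS = 0: S: 1/2 → 1/2 — passes.
ΔL = 0, ±1 (not L=0↔0): L: 1 → 2, ΔL = +1 — passes.
ΔJ = 0, ±1 (not J=0↔0): J: 3/2 → 3/2, ΔJ = +0 — passes.

parity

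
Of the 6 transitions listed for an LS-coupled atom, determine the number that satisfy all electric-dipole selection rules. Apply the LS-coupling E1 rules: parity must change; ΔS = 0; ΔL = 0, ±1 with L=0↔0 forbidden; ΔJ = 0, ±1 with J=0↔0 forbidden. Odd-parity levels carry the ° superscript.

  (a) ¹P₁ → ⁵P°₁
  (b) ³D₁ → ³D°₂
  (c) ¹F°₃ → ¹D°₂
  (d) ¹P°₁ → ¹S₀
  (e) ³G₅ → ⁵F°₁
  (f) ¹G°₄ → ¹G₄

3

(a) forbidden (ΔS fails)
(b) allowed
(c) forbidden (parity fails)
(d) allowed
(e) forbidden (ΔS, ΔJ fail)
(f) allowed
Total allowed: 3 of 6.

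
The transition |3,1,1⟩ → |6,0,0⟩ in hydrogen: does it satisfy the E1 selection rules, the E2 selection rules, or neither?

E1

Δl = 0 − 1 = -1; l_i + l_f = 1.
Δm_l = -1.
E1 (Δl = ±1, |Δm_l| ≤ 1): satisfied.
E2 (Δl = 0,±2, l_i+l_f ≥ 2, |Δm_l| ≤ 2): not satisfied.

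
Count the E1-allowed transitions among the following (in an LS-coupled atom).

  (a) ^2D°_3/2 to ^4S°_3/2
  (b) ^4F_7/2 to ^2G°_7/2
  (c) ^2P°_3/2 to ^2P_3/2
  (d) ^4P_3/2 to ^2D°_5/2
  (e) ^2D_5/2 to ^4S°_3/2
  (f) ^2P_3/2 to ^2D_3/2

1

(a) forbidden (parity, ΔS, ΔL fail)
(b) forbidden (ΔS fails)
(c) allowed
(d) forbidden (ΔS fails)
(e) forbidden (ΔS, ΔL fail)
(f) forbidden (parity fails)
Total allowed: 1 of 6.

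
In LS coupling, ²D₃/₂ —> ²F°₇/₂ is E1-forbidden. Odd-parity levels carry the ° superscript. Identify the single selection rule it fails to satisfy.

the ΔJ = 0, ±1 rule

Initial level: S=1/2, L=2, J=3/2, parity even. Final level: S=1/2, L=3, J=7/2, parity odd.
ΔJ = 0, ±1 (not J=0↔0): J: 3/2 → 7/2, ΔJ = +2 — violated.
ΔS = 0: S: 1/2 → 1/2 — satisfied.
Parity must change: even → odd — satisfied.
ΔL = 0, ±1 (not L=0↔0): L: 2 → 3, ΔL = +1 — satisfied.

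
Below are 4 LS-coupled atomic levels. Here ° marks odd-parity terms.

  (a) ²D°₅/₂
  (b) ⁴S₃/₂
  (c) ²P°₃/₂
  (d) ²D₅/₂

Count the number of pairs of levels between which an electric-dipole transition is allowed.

(a)–(b): forbidden (ΔS, ΔL).
(a)–(c): forbidden (parity).
(a)–(d): allowed.
(b)–(c): forbidden (ΔS).
(b)–(d): forbidden (parity, ΔS, ΔL).
(c)–(d): allowed.
Allowed pairs: 2 of 6.

2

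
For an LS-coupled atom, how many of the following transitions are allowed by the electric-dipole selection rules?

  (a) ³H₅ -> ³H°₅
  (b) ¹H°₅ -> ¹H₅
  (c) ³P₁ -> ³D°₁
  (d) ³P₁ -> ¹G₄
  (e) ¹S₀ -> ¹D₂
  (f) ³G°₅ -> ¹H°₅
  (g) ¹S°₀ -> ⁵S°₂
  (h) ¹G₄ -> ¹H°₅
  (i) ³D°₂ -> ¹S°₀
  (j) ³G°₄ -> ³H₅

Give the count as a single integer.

5

(a) allowed
(b) allowed
(c) allowed
(d) forbidden (parity, ΔS, ΔL, ΔJ fail)
(e) forbidden (parity, ΔL, ΔJ fail)
(f) forbidden (parity, ΔS fail)
(g) forbidden (parity, ΔS, ΔL, ΔJ fail)
(h) allowed
(i) forbidden (parity, ΔS, ΔL, ΔJ fail)
(j) allowed
Total allowed: 5 of 10.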